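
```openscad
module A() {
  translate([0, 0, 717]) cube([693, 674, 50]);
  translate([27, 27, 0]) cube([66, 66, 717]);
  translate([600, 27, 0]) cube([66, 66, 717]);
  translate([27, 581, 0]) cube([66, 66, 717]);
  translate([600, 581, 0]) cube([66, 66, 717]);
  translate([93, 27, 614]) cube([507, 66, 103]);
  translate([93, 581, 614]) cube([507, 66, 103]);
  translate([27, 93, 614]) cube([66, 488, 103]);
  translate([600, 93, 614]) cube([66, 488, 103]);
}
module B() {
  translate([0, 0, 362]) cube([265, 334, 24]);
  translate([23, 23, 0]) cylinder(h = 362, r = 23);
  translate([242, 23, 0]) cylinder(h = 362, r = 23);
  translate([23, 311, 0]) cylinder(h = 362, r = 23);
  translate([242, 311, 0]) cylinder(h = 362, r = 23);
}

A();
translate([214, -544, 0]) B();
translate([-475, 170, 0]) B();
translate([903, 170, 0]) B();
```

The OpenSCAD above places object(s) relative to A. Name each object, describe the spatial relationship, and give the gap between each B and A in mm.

A is a table. B is a stool. Three stools sit around the table at the −y, −x, +x sides. The gap between each stool and the table is 210 mm.

Each stool's nearest face is 210 mm from the table's bounding box.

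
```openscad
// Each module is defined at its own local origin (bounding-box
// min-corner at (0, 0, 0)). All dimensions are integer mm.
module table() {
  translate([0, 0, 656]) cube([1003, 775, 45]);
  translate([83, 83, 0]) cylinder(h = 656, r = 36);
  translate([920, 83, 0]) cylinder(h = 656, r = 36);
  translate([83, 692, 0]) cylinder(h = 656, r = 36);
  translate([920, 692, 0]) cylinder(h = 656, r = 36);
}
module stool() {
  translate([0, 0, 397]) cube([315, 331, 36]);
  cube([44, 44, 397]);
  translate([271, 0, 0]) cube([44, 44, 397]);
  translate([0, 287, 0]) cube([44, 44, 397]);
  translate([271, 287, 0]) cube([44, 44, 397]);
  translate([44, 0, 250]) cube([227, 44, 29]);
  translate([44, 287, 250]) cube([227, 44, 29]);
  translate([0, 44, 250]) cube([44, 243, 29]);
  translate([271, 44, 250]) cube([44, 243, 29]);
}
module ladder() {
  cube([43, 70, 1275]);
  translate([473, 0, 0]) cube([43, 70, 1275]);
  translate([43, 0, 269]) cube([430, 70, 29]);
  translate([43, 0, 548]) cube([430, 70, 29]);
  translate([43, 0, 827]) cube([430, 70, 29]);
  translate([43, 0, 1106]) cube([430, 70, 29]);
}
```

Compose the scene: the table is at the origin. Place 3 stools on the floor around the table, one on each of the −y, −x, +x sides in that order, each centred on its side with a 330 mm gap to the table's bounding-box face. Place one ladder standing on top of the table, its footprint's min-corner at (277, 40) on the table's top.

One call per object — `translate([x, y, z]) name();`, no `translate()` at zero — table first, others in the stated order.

table();
translate([344, -661, 0]) stool();
translate([-645, 222, 0]) stool();
translate([1333, 222, 0]) stool();
translate([277, 40, 701]) ladder();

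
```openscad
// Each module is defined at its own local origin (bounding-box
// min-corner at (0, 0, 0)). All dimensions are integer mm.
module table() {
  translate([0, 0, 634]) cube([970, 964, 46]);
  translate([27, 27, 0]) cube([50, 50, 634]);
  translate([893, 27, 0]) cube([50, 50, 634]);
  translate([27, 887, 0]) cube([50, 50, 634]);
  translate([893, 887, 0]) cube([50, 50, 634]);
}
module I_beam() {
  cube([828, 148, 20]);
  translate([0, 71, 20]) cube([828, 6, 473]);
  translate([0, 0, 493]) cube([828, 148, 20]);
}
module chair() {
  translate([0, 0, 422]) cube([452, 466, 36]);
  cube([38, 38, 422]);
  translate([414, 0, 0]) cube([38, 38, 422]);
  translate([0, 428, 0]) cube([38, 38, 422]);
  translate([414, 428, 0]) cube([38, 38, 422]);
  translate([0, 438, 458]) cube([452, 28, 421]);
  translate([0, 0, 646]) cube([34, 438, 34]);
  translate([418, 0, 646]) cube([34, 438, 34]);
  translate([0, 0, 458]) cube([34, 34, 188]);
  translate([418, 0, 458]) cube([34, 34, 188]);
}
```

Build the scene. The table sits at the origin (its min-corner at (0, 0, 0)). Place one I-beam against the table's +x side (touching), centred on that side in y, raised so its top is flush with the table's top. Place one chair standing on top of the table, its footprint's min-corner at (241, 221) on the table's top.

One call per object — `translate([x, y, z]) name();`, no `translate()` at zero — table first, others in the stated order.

table();
translate([970, 408, 167]) I_beam();
translate([241, 221, 680]) chair();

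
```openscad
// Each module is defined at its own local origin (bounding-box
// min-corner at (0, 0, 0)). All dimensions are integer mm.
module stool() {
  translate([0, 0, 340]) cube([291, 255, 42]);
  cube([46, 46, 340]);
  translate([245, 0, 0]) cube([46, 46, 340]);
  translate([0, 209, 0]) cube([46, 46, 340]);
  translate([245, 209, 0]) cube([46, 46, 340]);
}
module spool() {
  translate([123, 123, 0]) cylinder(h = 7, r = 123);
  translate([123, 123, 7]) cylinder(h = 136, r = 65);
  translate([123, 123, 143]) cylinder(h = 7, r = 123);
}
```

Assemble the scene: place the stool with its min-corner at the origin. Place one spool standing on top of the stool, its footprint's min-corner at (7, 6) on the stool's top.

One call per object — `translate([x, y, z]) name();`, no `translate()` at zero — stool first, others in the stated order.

stool();
translate([7, 6, 382]) spool();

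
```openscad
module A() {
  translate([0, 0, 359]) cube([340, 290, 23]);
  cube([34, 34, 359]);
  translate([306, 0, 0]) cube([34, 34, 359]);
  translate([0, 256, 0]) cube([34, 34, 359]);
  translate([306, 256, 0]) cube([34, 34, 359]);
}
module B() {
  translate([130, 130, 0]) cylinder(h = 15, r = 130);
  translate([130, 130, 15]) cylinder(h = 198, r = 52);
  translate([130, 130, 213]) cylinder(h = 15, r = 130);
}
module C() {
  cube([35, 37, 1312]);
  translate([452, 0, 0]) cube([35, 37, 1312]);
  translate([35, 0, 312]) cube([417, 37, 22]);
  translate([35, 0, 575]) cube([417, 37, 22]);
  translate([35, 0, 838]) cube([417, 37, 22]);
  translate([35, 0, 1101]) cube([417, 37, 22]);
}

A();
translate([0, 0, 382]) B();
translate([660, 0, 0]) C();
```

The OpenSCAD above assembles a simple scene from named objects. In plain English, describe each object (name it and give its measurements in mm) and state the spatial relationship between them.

A is a four-legged stool. The seat is 340×290 mm, 23 mm thick, top at z = 382 mm. It stands on four square legs, each 34×34 mm in cross-section, from z = 0 to the seat underside, each flush with a corner of the seat.

B is a spool: two coaxial disc flanges of radius 130 mm and thickness 15 mm, joined by a core cylinder of radius 52 mm and height 198 mm. The lower flange rests on z = 0 and the three cylinders share a vertical axis.

C is a wooden ladder with two side rails of 35×37 mm section and 1312 mm height, set 487 mm apart overall. Between them run 4 rectangular rungs (37 mm deep, 22 mm thick), front faces flush with the rails' −y face. The bottom of the first rung is 312 mm above the floor and each subsequent rung is 263 mm higher than the one below.

The spool is on top of the stool. The ladder is on the floor beside the stool on its +x side.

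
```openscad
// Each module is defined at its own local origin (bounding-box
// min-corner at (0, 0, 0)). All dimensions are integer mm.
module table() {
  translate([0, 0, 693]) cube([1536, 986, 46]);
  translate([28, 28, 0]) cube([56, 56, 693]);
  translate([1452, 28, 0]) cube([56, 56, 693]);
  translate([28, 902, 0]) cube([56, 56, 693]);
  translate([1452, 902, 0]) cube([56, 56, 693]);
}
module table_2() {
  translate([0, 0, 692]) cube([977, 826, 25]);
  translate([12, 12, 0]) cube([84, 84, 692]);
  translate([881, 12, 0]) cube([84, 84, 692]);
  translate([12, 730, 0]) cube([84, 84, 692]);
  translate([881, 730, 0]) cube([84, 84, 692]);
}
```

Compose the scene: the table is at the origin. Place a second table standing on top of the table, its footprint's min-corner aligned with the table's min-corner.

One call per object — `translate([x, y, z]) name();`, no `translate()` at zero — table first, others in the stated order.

table();
translate([0, 0, 739]) table_2();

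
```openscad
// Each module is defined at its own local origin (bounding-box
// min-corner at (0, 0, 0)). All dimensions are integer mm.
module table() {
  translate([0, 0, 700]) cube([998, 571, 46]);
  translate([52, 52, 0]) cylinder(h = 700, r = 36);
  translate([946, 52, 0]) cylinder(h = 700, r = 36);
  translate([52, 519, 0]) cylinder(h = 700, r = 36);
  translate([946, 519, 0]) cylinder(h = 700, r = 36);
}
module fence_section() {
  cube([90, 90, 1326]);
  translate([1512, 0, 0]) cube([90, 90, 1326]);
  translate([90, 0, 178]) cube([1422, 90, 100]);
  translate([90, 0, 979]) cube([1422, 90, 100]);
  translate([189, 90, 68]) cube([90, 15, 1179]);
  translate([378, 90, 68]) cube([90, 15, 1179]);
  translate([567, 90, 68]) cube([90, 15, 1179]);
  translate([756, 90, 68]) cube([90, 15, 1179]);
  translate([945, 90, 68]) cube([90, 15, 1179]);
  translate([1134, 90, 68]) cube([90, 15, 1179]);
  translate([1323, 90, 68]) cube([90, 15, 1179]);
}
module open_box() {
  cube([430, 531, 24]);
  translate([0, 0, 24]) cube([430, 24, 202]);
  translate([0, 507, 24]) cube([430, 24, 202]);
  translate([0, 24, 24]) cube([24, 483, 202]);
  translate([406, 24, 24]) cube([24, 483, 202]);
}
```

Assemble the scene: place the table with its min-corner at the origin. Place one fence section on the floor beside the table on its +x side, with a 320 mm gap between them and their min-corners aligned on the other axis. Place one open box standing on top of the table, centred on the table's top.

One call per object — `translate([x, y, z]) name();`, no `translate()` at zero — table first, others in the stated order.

table();
translate([1318, 0, 0]) fence_section();
translate([284, 20, 746]) open_box();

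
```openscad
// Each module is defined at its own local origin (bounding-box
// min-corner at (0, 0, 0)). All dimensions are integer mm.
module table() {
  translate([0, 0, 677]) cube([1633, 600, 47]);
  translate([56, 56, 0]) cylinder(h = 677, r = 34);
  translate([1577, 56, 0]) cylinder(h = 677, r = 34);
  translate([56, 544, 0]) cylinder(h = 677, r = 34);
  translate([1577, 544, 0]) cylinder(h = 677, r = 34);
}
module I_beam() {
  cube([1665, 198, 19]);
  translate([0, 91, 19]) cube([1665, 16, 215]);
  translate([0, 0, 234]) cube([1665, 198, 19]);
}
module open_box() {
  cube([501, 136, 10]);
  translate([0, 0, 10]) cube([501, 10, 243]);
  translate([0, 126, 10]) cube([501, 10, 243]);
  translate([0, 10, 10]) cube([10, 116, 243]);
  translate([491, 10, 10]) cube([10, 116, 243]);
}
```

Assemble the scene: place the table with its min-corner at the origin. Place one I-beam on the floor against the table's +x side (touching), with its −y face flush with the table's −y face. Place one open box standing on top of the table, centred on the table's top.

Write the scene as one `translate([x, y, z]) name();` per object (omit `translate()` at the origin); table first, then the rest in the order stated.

table();
translate([1633, 0, 0]) I_beam();
translate([566, 232, 724]) open_box();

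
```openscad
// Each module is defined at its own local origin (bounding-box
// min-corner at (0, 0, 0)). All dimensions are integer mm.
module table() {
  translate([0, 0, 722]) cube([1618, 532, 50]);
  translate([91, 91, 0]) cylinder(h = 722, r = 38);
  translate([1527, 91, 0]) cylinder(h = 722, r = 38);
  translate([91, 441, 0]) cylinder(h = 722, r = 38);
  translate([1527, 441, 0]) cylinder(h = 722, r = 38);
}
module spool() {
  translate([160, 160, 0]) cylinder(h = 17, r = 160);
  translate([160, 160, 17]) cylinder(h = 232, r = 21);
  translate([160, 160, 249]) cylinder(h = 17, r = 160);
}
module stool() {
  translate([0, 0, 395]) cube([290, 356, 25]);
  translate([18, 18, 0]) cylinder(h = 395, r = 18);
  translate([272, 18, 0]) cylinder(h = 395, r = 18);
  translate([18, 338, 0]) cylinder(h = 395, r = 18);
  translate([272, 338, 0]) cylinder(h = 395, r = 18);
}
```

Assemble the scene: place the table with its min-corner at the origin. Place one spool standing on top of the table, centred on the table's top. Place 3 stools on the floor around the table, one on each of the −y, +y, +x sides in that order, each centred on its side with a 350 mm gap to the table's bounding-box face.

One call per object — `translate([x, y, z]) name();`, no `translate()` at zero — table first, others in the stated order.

table();
translate([649, 106, 772]) spool();
translate([664, -706, 0]) stool();
translate([664, 882, 0]) stool();
translate([1968, 88, 0]) stool();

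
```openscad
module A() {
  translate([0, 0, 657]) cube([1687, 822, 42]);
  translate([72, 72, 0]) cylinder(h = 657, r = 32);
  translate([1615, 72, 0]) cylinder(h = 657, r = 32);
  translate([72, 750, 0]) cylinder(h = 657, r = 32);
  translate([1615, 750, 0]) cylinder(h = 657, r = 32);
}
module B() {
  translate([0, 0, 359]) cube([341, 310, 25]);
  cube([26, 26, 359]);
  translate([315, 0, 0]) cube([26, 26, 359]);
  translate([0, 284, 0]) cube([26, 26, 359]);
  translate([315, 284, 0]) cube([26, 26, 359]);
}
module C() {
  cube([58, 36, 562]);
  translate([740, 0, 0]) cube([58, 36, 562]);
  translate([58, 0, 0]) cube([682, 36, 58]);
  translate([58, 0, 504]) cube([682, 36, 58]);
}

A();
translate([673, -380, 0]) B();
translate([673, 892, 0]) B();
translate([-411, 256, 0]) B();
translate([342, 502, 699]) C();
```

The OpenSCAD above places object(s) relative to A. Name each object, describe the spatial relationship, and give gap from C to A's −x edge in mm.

A is a table. B is a stool. C is a picture frame. Three stools sit around the table at the −y, +y, −x sides. The picture frame is on top of the table. The gap from the picture frame to the table's −x edge is 342 mm.

The picture frame's min-x is at 342; the table's min-x is 0; gap = 342 mm.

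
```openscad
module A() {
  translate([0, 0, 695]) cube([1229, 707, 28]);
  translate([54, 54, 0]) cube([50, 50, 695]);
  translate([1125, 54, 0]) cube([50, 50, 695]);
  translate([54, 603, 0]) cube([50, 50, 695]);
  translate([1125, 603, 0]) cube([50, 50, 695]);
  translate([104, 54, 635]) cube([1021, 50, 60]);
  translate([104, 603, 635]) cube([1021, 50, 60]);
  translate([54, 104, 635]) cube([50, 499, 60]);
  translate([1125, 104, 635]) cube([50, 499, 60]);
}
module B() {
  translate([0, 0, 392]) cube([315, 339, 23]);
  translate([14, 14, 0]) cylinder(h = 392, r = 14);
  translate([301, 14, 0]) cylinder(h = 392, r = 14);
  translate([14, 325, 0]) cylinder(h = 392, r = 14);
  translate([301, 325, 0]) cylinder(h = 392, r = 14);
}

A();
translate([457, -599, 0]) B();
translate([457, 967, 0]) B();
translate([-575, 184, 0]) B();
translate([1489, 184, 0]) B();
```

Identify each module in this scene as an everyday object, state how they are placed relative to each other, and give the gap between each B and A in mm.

Each stool's nearest face is 260 mm from the table's bounding box.

A is a table. B is a stool. Four stools sit around the table at the −y, +y, −x, +x sides. The gap between each stool and the table is 260 mm.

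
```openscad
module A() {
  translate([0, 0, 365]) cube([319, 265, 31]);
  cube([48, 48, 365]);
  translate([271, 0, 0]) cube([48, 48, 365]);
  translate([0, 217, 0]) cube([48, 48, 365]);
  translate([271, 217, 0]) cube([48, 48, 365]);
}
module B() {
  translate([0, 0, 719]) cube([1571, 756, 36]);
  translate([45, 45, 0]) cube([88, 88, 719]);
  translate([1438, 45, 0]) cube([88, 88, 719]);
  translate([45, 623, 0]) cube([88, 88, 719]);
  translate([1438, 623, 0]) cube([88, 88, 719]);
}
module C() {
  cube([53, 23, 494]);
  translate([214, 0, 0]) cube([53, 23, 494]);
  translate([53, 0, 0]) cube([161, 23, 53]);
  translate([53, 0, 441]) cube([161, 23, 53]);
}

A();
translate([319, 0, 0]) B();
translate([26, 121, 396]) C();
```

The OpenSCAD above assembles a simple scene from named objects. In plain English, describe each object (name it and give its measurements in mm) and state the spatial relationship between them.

A is a simple wooden stool: a rectangular seat 319 mm (x) by 265 mm (y), 31 mm thick, top face at z = 396 mm, on four square legs, each 48×48 mm in cross-section. The legs rest on z = 0, each flush with a corner of the seat.

B is a table: top 1571 mm (x) × 756 mm (y), 36 mm thick, upper face at z = 755 mm, on four 88×88 mm square legs, each inset 45 mm from the nearest pair of top edges, running from z = 0 to the bottom of the top.

C is a rectangular picture frame lying in the x–z plane (depth along y). The opening is 161 mm wide (x) by 388 mm tall (z), surrounded by a border 53 mm wide on all four sides. The frame is 23 mm deep and is made of two full-height vertical stiles with two horizontal rails fitted between them.

The table is against the stool's +x side, with their −y faces flush. The picture frame is on top of the stool, centred.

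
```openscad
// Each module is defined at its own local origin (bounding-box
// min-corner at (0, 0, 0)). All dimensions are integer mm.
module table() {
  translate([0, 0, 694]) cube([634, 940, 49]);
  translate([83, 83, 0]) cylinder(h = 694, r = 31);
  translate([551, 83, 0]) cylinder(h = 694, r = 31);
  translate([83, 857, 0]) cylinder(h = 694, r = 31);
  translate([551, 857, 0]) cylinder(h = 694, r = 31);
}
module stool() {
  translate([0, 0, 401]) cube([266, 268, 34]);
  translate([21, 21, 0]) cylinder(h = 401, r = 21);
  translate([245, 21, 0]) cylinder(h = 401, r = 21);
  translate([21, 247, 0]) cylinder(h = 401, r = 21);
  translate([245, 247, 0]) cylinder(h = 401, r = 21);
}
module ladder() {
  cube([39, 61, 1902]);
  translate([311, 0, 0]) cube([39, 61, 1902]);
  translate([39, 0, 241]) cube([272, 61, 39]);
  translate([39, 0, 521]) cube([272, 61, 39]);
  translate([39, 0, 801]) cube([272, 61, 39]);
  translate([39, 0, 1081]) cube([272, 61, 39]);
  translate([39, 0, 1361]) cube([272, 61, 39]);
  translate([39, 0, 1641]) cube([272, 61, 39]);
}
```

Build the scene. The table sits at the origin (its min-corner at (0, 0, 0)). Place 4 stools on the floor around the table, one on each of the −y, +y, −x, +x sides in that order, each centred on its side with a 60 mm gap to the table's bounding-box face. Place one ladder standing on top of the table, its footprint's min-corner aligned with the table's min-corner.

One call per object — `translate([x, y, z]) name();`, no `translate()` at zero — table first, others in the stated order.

table();
translate([184, -328, 0]) stool();
translate([184, 1000, 0]) stool();
translate([-326, 336, 0]) stool();
translate([694, 336, 0]) stool();
translate([0, 0, 743]) ladder();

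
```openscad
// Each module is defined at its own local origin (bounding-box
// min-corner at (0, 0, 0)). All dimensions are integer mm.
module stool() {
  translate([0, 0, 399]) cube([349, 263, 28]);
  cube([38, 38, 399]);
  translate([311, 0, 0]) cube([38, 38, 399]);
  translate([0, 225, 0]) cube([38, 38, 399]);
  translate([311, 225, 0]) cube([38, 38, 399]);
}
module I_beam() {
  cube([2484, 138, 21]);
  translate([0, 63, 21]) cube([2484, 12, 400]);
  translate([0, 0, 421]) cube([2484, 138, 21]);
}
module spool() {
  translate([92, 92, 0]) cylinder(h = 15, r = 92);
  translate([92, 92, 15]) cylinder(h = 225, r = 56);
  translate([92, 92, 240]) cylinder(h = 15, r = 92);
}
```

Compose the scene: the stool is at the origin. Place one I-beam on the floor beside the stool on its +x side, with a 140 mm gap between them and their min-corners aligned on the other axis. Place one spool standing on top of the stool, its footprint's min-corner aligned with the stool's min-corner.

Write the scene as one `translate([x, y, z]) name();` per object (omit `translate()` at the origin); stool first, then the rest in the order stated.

stool();
translate([489, 0, 0]) I_beam();
translate([0, 0, 427]) spool();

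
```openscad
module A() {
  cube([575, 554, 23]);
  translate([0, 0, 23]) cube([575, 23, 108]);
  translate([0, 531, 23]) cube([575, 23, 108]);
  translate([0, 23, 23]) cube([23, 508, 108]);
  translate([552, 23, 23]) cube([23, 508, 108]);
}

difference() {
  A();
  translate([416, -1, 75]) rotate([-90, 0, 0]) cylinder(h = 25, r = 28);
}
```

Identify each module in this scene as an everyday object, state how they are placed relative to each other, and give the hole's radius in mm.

A is an open box. The open box has a circular hole through its front wall. The hole's radius is 28 mm.

The subtracted cylinder has r = 28 mm.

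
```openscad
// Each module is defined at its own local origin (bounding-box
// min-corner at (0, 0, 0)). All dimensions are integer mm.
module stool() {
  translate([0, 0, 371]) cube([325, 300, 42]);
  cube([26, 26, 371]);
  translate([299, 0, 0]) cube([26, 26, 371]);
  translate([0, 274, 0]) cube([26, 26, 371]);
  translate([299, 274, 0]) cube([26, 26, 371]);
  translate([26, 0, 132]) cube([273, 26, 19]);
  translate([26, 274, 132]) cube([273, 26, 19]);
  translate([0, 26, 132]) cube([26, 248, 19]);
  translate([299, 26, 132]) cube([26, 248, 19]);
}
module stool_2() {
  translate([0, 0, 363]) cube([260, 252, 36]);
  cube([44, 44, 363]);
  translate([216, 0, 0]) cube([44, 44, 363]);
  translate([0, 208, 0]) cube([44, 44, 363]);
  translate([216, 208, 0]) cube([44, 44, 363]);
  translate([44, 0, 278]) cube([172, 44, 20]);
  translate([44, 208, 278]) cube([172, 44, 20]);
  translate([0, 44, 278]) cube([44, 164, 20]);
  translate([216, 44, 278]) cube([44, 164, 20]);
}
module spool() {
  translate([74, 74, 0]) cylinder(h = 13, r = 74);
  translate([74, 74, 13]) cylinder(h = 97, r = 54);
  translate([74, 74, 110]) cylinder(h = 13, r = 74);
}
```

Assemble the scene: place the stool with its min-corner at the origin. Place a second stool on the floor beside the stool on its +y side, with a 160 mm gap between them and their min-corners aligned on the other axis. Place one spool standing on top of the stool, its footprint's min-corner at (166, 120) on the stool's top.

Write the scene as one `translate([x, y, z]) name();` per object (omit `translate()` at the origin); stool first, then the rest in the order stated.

stool();
translate([0, 460, 0]) stool_2();
translate([166, 120, 413]) spool();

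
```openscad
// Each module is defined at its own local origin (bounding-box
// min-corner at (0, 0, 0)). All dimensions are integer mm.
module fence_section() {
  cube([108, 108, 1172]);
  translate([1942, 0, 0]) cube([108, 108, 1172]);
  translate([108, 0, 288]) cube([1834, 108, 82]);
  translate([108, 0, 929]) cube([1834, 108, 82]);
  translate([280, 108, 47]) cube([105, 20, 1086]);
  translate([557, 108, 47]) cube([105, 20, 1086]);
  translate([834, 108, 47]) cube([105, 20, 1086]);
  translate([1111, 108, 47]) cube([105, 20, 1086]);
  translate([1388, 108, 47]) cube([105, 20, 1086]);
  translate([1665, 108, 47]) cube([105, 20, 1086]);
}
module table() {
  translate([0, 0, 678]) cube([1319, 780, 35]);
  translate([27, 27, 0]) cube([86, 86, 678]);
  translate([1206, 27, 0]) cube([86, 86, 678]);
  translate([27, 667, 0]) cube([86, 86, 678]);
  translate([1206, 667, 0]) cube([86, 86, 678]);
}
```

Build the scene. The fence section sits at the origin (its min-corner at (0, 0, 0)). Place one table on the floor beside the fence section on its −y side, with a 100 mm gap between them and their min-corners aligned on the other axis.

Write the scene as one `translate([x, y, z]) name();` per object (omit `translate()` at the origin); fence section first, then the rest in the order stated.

fence_section();
translate([0, -880, 0]) table();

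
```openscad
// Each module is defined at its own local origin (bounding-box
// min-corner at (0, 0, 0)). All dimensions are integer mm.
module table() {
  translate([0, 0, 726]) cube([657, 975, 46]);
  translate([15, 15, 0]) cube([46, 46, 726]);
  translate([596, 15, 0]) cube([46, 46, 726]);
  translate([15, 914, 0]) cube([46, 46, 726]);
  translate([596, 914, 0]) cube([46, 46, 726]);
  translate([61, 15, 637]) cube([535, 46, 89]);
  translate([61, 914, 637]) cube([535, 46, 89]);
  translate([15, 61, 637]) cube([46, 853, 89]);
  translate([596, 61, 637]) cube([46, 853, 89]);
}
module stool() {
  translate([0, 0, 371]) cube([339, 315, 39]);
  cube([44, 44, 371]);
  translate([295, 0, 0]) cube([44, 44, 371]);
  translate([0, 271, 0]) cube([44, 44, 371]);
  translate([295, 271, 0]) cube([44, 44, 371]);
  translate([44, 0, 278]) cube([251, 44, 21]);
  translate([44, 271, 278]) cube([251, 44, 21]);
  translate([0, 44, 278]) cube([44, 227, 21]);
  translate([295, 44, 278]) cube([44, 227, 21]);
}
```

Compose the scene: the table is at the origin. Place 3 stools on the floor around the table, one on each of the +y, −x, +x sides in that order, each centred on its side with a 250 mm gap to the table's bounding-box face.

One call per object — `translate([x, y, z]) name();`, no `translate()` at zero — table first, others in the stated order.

table();
translate([159, 1225, 0]) stool();
translate([-589, 330, 0]) stool();
translate([907, 330, 0]) stool();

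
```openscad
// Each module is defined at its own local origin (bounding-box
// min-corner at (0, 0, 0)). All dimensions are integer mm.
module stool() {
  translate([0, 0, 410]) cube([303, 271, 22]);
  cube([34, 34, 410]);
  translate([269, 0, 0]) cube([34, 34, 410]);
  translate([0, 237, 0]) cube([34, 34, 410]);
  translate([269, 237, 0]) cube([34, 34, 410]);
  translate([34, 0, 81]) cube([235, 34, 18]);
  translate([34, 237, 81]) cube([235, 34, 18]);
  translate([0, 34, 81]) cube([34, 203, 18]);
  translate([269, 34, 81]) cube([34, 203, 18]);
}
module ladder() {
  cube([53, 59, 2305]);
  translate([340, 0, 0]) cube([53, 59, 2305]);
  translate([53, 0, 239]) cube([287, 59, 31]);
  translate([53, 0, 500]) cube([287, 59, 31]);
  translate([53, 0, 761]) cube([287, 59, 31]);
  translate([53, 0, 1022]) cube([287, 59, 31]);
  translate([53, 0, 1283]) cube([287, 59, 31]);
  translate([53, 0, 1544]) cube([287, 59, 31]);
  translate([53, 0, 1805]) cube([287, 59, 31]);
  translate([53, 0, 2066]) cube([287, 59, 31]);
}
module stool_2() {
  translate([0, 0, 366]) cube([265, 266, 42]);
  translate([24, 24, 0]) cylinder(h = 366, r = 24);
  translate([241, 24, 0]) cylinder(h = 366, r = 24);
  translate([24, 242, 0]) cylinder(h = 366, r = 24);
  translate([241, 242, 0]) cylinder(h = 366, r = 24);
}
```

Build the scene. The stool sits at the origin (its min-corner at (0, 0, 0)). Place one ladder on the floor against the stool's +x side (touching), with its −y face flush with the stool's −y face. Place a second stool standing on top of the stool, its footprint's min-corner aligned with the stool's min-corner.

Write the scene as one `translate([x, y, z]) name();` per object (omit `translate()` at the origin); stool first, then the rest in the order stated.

stool();
translate([303, 0, 0]) ladder();
translate([0, 0, 432]) stool_2();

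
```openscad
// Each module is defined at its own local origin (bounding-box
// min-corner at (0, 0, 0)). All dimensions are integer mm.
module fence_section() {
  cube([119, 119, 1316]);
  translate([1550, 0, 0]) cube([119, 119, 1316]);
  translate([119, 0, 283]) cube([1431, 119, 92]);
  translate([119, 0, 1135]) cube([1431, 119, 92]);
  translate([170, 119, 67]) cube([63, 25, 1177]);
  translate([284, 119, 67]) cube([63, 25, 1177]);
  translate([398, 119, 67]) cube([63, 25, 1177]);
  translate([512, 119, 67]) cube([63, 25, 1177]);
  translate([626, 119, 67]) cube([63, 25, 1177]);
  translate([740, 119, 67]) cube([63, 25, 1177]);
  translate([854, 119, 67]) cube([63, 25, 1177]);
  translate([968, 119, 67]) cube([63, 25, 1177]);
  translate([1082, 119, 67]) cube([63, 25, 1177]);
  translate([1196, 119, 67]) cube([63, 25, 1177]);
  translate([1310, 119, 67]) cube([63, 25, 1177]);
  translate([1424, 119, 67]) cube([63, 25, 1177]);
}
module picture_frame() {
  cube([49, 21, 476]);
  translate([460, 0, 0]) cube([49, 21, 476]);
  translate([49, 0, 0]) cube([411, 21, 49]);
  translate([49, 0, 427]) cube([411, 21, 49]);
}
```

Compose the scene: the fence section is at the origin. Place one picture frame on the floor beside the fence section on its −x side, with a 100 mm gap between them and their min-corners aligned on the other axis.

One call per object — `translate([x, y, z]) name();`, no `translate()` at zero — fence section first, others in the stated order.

fence_section();
translate([-609, 0, 0]) picture_frame();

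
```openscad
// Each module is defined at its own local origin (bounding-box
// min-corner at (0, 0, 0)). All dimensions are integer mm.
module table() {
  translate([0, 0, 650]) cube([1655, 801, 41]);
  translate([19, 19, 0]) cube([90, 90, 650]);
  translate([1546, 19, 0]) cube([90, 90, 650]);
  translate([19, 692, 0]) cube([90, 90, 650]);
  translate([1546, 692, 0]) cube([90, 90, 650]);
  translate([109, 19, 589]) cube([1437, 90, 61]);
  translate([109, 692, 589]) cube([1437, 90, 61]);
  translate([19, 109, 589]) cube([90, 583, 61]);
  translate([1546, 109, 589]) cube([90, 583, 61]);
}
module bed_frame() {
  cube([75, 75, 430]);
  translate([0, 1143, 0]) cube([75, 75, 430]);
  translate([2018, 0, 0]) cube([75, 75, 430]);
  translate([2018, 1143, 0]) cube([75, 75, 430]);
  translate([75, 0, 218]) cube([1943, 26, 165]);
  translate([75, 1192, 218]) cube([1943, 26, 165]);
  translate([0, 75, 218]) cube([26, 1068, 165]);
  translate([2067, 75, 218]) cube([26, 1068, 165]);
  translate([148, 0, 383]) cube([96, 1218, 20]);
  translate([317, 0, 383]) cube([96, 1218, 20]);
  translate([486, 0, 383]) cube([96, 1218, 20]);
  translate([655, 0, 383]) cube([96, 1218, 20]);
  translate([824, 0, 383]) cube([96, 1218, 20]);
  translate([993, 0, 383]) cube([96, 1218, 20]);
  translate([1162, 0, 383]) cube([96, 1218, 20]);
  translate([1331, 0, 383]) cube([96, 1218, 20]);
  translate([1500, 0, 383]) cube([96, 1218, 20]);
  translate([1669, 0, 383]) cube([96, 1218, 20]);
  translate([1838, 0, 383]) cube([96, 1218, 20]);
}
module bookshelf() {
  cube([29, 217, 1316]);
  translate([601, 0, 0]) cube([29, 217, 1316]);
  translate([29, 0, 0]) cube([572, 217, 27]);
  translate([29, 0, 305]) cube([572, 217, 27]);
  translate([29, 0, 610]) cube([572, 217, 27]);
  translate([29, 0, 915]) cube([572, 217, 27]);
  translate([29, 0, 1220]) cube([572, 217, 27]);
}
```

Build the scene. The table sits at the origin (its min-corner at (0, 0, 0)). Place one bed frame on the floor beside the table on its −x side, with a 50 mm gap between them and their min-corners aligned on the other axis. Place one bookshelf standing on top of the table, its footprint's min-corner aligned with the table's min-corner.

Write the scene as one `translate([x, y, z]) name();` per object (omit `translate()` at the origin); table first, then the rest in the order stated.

table();
translate([-2143, 0, 0]) bed_frame();
translate([0, 0, 691]) bookshelf();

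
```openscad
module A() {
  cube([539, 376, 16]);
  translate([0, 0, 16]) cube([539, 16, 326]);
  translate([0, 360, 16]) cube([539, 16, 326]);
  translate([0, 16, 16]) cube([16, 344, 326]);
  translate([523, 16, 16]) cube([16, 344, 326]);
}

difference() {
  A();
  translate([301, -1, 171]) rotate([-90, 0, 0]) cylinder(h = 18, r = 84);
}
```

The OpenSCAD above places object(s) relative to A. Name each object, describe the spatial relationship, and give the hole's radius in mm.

A is an open box. The open box has a circular hole through its front wall. The hole's radius is 84 mm.

The subtracted cylinder has r = 84 mm.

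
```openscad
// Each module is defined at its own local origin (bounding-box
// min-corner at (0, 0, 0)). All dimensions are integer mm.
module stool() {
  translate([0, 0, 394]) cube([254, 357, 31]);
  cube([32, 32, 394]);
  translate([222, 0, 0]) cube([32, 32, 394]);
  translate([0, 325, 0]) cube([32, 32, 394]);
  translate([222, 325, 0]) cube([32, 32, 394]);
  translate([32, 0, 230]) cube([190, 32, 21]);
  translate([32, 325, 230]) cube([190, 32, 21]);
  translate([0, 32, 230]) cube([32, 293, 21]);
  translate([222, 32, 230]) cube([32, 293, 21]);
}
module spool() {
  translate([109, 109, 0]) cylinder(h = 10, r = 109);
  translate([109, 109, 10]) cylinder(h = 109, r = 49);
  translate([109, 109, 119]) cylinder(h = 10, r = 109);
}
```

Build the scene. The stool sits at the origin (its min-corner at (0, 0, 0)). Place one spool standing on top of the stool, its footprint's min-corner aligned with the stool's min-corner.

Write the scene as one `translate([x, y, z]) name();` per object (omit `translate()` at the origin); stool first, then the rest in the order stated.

stool();
translate([0, 0, 425]) spool();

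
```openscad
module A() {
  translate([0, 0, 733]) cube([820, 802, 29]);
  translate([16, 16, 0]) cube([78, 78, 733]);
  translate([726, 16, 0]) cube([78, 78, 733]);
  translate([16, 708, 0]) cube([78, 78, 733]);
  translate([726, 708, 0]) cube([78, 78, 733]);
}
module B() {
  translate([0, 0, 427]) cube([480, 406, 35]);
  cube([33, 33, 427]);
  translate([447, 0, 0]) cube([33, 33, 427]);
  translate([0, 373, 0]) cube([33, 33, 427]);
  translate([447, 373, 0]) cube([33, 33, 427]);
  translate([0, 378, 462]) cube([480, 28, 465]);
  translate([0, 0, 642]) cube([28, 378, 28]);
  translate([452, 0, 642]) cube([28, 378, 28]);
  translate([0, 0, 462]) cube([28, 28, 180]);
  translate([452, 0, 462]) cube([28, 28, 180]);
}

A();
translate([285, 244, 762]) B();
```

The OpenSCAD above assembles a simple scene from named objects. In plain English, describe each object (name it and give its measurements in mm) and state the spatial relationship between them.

A is a table: top 820 mm (x) × 802 mm (y), 29 mm thick, upper face at z = 762 mm, on four 78×78 mm square legs, each inset 16 mm from the nearest pair of top edges, running from z = 0 to the bottom of the top.

B is a chair. The seat is a 480×406×35 mm slab with its top at z = 462 mm, on four 33×33 mm corner legs (flush with the seat edges, standing on z = 0). A flat backrest 28 mm thick, 465 mm tall, spans the full seat width and rises from the seat top along its +y edge, rear face flush with the rear of the seat. Two armrests of 28×28 mm section run along each side from the seat's front edge to the front of the backrest, top faces 208 mm above the seat top and outer faces flush with the seat's x-edges; a 28×28 mm post under the front of each armrest stands on the seat at the front corner.

The chair is on top of the table.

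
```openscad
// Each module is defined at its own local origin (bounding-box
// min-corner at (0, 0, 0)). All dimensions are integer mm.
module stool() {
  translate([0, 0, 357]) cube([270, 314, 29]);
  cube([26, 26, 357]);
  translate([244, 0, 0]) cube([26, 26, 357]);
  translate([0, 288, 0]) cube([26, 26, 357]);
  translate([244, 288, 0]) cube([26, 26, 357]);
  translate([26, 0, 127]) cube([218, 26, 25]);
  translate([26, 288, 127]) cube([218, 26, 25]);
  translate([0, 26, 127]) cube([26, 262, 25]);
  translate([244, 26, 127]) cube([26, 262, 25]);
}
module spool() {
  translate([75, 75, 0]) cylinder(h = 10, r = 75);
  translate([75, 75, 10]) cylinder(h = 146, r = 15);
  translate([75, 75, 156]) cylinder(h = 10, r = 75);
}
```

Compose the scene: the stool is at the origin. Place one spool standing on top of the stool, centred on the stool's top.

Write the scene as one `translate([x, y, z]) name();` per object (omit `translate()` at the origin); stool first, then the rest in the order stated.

stool();
translate([60, 82, 386]) spool();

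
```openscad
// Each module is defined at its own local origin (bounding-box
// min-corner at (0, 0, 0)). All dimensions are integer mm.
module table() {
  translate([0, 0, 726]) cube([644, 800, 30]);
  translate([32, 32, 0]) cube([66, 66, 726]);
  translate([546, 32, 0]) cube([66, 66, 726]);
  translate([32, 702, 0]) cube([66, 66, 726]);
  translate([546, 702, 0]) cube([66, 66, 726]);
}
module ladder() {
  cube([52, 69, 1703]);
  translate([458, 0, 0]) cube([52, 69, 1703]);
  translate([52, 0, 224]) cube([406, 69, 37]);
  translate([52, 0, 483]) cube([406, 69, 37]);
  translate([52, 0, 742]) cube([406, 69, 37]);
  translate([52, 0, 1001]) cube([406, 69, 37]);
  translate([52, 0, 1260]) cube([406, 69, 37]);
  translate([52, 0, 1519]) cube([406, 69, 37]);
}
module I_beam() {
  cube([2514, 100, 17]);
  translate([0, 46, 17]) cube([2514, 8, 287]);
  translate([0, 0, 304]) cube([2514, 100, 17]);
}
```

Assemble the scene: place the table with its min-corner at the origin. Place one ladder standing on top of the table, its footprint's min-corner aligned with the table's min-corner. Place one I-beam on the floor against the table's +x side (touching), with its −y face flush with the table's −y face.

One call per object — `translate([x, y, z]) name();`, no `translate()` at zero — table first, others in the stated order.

table();
translate([0, 0, 756]) ladder();
translate([644, 0, 0]) I_beam();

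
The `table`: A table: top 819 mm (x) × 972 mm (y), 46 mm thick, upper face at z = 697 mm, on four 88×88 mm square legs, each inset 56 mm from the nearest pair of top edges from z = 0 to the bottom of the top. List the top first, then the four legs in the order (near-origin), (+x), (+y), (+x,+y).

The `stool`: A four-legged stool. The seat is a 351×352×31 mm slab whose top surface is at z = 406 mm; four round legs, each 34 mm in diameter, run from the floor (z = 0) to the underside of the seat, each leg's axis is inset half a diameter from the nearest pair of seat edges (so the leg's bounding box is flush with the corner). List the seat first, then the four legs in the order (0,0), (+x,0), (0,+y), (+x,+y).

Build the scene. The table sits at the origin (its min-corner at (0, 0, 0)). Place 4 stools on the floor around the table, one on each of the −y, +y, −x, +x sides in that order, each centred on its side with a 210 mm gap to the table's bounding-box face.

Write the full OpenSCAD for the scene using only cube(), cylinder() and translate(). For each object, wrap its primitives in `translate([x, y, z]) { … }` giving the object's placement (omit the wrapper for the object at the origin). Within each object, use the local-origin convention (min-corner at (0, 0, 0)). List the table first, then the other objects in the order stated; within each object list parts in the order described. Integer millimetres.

translate([0, 0, 651]) cube([819, 972, 46]);
translate([56, 56, 0]) cube([88, 88, 651]);
translate([675, 56, 0]) cube([88, 88, 651]);
translate([56, 828, 0]) cube([88, 88, 651]);
translate([675, 828, 0]) cube([88, 88, 651]);
translate([234, -562, 0]) {
  translate([0, 0, 375]) cube([351, 352, 31]);
  translate([17, 17, 0]) cylinder(h = 375, r = 17);
  translate([334, 17, 0]) cylinder(h = 375, r = 17);
  translate([17, 335, 0]) cylinder(h = 375, r = 17);
  translate([334, 335, 0]) cylinder(h = 375, r = 17);
}
translate([234, 1182, 0]) {
  translate([0, 0, 375]) cube([351, 352, 31]);
  translate([17, 17, 0]) cylinder(h = 375, r = 17);
  translate([334, 17, 0]) cylinder(h = 375, r = 17);
  translate([17, 335, 0]) cylinder(h = 375, r = 17);
  translate([334, 335, 0]) cylinder(h = 375, r = 17);
}
translate([-561, 310, 0]) {
  translate([0, 0, 375]) cube([351, 352, 31]);
  translate([17, 17, 0]) cylinder(h = 375, r = 17);
  translate([334, 17, 0]) cylinder(h = 375, r = 17);
  translate([17, 335, 0]) cylinder(h = 375, r = 17);
  translate([334, 335, 0]) cylinder(h = 375, r = 17);
}
translate([1029, 310, 0]) {
  translate([0, 0, 375]) cube([351, 352, 31]);
  translate([17, 17, 0]) cylinder(h = 375, r = 17);
  translate([334, 17, 0]) cylinder(h = 375, r = 17);
  translate([17, 335, 0]) cylinder(h = 375, r = 17);
  translate([334, 335, 0]) cylinder(h = 375, r = 17);
}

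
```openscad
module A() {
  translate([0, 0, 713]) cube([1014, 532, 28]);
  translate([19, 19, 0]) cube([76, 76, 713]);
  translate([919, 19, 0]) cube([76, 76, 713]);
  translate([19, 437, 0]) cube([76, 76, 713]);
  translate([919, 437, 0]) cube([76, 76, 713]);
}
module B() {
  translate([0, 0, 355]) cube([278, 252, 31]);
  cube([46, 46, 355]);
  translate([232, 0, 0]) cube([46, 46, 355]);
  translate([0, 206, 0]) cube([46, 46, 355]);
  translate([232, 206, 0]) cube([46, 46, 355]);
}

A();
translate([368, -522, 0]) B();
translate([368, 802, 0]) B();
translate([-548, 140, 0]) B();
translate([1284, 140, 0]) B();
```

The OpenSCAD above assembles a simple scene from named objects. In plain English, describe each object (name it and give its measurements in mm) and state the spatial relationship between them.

A is a table: top 1014 mm (x) × 532 mm (y), 28 mm thick, upper face at z = 741 mm, on four 76×76 mm square legs, each inset 19 mm from the nearest pair of top edges, running from z = 0 to the bottom of the top.

B is a four-legged stool. The seat is a 278×252×31 mm slab whose top surface is at z = 386 mm; four square legs, each 46×46 mm in cross-section, run from the floor (z = 0) to the underside of the seat, each flush with a corner of the seat.

Four stools sit around the table at the −y, +y, −x, +x sides.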